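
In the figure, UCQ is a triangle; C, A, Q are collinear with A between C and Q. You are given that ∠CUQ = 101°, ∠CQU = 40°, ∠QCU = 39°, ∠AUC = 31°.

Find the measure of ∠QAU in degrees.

1. ∠ACU = 39°  [A on ray CQ]
2. ∠CAU = 110°  [△UCA]
3. ∠QAU = 70°  [linear pair at A on CQ]

∠QAU = 70°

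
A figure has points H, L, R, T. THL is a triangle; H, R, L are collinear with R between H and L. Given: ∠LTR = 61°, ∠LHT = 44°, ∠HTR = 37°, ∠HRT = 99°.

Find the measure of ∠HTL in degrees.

1. ∠LRT = 81°  [linear pair at R on HL]
2. ∠RLT = 38°  [△TRL]
3. ∠HLT = 38°  [R on ray LH]
4. ∠HTL = 98°  [△THL]

∠HTL = 98°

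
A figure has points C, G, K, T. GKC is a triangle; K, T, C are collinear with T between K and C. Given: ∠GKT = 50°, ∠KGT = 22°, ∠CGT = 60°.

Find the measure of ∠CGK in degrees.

∠CGK = 82°

1. ∠GTK = 108°  [△GKT]
2. ∠CKG = 50°  [T on ray KC]
3. ∠CTG = 72°  [linear pair at T on KC]
4. ∠GCT = 48°  [△GTC]
5. ∠GCK = 48°  [T on ray CK]
6. ∠CGK = 82°  [△GKC]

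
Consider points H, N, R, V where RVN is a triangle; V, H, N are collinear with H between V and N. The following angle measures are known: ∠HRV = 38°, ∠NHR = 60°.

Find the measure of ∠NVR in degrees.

1. ∠RHV = 120°  [linear pair at H on VN]
2. ∠HVR = 22°  [△RVH]
3. ∠NVR = 22°  [H on ray VN]

∠NVR = 22°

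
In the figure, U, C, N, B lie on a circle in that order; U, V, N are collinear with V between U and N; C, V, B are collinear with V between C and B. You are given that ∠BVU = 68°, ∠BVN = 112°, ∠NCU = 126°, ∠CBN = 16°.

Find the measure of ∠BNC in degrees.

1. ∠BNU = 52°  [△NVB]
2. ∠NBU = 54°  [cyclic UCNB, opposite ∠C+∠B]
3. ∠BUN = 74°  [△UNB]
4. ∠BCN = 74°  [same arc NB]
5. ∠BNC = 90°  [△CNB]

∠BNC = 90°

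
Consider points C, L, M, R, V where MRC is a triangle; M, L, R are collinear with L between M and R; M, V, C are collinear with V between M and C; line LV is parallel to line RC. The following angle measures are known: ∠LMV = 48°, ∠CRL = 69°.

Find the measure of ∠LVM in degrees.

∠LVM = 63°

1. ∠CMR = 48°  [L on MR, V on MC]
2. ∠CRM = 69°  [L on ray RM]
3. ∠MCR = 63°  [△MRC]
4. ∠LVM = 63°  [LV∥RC, corresponding at V]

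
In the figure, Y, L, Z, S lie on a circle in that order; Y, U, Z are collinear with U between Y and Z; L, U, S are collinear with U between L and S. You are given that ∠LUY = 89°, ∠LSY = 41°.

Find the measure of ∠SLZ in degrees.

∠SLZ = 48°

1. ∠LUZ = 91°  [linear pair at U on YZ]
2. ∠LZY = 41°  [same arc YL]
3. ∠SLZ = 48°  [△LUZ]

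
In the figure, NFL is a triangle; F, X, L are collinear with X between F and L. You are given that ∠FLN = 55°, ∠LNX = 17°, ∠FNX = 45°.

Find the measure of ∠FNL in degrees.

1. ∠NLX = 55°  [X on ray LF]
2. ∠LXN = 108°  [△NXL]
3. ∠FXN = 72°  [linear pair at X on FL]
4. ∠NFX = 63°  [△NFX]
5. ∠LFN = 63°  [X on ray FL]
6. ∠FNL = 62°  [△NFL]

∠FNL = 62°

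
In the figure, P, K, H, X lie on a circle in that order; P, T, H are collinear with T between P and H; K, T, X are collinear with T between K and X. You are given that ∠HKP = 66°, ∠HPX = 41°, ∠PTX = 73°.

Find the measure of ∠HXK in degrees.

∠HXK = 48°

1. ∠HXP = 114°  [cyclic PKHX, opposite ∠K+∠X]
2. ∠PHX = 25°  [△PHX]
3. ∠HTX = 107°  [linear pair at T on PH]
4. ∠HXK = 48°  [△HTX]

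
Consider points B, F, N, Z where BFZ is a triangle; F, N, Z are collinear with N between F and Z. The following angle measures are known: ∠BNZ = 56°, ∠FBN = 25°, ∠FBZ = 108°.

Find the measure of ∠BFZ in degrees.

1. ∠BNF = 124°  [linear pair at N on FZ]
2. ∠BFN = 31°  [△BFN]
3. ∠BFZ = 31°  [N on ray FZ]

∠BFZ = 31°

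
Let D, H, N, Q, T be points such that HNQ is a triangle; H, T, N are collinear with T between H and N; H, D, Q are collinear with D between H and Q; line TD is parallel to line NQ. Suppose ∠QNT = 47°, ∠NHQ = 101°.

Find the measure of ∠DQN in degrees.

∠DQN = 32°

1. ∠HNQ = 47°  [T on ray NH]
2. ∠HQN = 32°  [△HNQ]
3. ∠DQN = 32°  [D on ray QH]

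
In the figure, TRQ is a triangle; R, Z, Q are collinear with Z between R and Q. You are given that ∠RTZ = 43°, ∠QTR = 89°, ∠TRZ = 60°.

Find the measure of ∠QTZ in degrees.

1. ∠RZT = 77°  [△TRZ]
2. ∠QRT = 60°  [Z on ray RQ]
3. ∠QZT = 103°  [linear pair at Z on RQ]
4. ∠RQT = 31°  [△TRQ]
5. ∠TQZ = 31°  [Z on ray QR]
6. ∠QTZ = 46°  [△TZQ]

∠QTZ = 46°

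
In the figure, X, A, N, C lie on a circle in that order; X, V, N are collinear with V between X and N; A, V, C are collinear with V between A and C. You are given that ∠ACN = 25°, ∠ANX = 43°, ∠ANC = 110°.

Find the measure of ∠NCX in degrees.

∠NCX = 68°

1. ∠AXN = 25°  [same arc AN]
2. ∠NAX = 112°  [△XAN]
3. ∠NCX = 68°  [cyclic XANC, opposite ∠A+∠C]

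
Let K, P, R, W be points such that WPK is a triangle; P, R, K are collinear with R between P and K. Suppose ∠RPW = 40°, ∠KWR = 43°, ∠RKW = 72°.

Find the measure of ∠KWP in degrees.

1. ∠KPW = 40°  [R on ray PK]
2. ∠PKW = 72°  [R on ray KP]
3. ∠KWP = 68°  [△WPK]

∠KWP = 68°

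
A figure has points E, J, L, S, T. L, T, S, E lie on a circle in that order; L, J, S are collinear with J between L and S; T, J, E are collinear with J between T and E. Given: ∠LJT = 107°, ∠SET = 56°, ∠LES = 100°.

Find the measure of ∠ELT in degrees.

1. ∠EJS = 107°  [vertical angles at J]
2. ∠SLT = 56°  [same arc TS]
3. ∠ESL = 17°  [△SJE]
4. ∠ELS = 63°  [△LSE]
5. ∠EJL = 73°  [linear pair at J on LS]
6. ∠ETL = 17°  [△LJT]
7. ∠LET = 44°  [△LJE]
8. ∠ELT = 119°  [△LTE]

∠ELT = 119°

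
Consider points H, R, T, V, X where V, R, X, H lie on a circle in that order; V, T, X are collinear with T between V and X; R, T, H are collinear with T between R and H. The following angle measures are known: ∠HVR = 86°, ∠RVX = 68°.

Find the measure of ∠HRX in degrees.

1. ∠HXR = 94°  [cyclic VRXH, opposite ∠V+∠X]
2. ∠RHX = 68°  [same arc RX]
3. ∠HRX = 18°  [△RXH]

∠HRX = 18°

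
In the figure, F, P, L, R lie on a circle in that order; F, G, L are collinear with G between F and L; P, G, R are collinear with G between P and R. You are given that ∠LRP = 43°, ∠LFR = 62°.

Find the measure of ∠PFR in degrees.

1. ∠LPR = 62°  [same arc LR]
2. ∠PLR = 75°  [△PLR]
3. ∠PFR = 105°  [cyclic FPLR, opposite ∠F+∠L]

∠PFR = 105°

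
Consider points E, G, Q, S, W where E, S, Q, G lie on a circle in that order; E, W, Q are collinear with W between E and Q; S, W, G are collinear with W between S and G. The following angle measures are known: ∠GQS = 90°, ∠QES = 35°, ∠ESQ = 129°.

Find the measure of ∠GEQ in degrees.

1. ∠QGS = 35°  [same arc SQ]
2. ∠GSQ = 55°  [△SQG]
3. ∠GEQ = 55°  [same arc QG]

∠GEQ = 55°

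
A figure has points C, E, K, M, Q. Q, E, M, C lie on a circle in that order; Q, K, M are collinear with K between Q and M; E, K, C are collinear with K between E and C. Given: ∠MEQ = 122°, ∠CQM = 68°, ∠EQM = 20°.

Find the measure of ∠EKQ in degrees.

1. ∠EMQ = 38°  [△QEM]
2. ∠CEM = 68°  [same arc MC]
3. ∠EKM = 74°  [△EKM]
4. ∠EKQ = 106°  [linear pair at K on QM]

∠EKQ = 106°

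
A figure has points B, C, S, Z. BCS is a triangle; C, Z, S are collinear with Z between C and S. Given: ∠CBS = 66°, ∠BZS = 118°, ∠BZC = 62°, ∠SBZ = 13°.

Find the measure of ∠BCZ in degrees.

∠BCZ = 65°

1. ∠BSZ = 49°  [△BZS]
2. ∠BSC = 49°  [Z on ray SC]
3. ∠BCS = 65°  [△BCS]
4. ∠BCZ = 65°  [Z on ray CS]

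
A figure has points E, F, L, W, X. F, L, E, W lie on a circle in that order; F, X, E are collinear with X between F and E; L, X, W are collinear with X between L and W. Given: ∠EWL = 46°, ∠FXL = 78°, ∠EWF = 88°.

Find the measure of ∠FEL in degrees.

1. ∠EFL = 46°  [same arc LE]
2. ∠ELF = 92°  [cyclic FLEW, opposite ∠L+∠W]
3. ∠FEL = 42°  [△FLE]

∠FEL = 42°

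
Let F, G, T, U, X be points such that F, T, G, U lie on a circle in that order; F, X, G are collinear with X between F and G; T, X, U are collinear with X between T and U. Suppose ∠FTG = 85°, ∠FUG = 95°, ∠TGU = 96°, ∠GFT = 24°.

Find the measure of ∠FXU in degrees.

1. ∠FGT = 71°  [△FTG]
2. ∠GUT = 24°  [same arc TG]
3. ∠FUT = 71°  [same arc FT]
4. ∠GTU = 60°  [△TGU]
5. ∠GFU = 60°  [same arc GU]
6. ∠FXU = 49°  [△FXU]

∠FXU = 49°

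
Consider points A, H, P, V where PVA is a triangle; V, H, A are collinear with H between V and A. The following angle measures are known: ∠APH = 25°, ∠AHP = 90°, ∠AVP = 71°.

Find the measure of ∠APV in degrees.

∠APV = 44°

1. ∠HAP = 65°  [△PHA]
2. ∠PAV = 65°  [H on ray AV]
3. ∠APV = 44°  [△PVA]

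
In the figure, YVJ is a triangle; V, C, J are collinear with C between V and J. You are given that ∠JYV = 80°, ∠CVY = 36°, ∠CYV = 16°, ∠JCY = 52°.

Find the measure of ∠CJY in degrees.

1. ∠JVY = 36°  [C on ray VJ]
2. ∠VJY = 64°  [△YVJ]
3. ∠CJY = 64°  [C on ray JV]

∠CJY = 64°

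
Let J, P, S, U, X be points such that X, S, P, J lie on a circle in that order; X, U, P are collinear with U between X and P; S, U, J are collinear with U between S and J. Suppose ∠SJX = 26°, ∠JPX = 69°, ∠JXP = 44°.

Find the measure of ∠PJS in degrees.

1. ∠JUX = 110°  [△XUJ]
2. ∠JUP = 70°  [linear pair at U on XP]
3. ∠PJS = 41°  [△PUJ]

∠PJS = 41°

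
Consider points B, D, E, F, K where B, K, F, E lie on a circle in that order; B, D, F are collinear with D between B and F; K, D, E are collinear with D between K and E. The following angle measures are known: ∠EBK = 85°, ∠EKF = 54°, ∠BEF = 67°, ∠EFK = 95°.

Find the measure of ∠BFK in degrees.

∠BFK = 36°

1. ∠FEK = 31°  [△KFE]
2. ∠BKF = 113°  [cyclic BKFE, opposite ∠K+∠E]
3. ∠FBK = 31°  [same arc KF]
4. ∠BFK = 36°  [△BKF]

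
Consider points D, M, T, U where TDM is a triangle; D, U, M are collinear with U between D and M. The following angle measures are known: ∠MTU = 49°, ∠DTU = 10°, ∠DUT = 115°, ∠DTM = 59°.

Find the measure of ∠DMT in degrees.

∠DMT = 66°

1. ∠TDU = 55°  [△TDU]
2. ∠MDT = 55°  [U on ray DM]
3. ∠DMT = 66°  [△TDM]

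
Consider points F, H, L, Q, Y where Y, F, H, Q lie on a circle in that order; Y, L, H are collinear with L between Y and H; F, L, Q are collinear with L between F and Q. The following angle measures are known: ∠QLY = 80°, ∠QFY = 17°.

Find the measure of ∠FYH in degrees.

1. ∠FLH = 80°  [vertical angles at L]
2. ∠FLY = 100°  [linear pair at L on YH]
3. ∠FYH = 63°  [△YLF]

∠FYH = 63°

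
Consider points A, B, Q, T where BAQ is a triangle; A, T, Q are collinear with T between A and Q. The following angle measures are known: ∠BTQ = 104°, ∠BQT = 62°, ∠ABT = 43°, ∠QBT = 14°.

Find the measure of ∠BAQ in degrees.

∠BAQ = 61°

1. ∠ATB = 76°  [linear pair at T on AQ]
2. ∠BAT = 61°  [△BAT]
3. ∠BAQ = 61°  [T on ray AQ]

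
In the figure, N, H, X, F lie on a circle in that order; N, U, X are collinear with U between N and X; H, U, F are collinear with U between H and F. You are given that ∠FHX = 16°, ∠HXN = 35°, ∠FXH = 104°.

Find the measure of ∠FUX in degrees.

∠FUX = 51°

1. ∠FNX = 16°  [same arc XF]
2. ∠HFN = 35°  [same arc NH]
3. ∠FUN = 129°  [△NUF]
4. ∠FUX = 51°  [linear pair at U on NX]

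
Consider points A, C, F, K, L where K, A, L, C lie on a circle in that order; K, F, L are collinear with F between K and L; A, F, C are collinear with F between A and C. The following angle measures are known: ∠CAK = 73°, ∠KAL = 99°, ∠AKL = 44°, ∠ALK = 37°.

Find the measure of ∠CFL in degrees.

∠CFL = 63°

1. ∠CLK = 73°  [same arc KC]
2. ∠ACL = 44°  [same arc AL]
3. ∠CFL = 63°  [△LFC]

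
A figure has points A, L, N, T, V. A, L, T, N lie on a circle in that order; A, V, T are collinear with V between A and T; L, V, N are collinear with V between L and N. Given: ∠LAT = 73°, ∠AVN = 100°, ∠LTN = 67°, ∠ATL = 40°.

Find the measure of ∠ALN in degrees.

1. ∠LAN = 113°  [cyclic ALTN, opposite ∠A+∠T]
2. ∠ANL = 40°  [same arc AL]
3. ∠ALN = 27°  [△ALN]

∠ALN = 27°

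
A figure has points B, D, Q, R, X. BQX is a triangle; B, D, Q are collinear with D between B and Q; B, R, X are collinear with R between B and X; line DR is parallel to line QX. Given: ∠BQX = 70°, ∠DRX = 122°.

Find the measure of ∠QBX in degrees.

1. ∠BDR = 70°  [DR∥QX, corresponding at D]
2. ∠BRD = 58°  [linear pair at R on BX]
3. ∠DBR = 52°  [△BDR]
4. ∠QBX = 52°  [D on BQ, R on BX]

∠QBX = 52°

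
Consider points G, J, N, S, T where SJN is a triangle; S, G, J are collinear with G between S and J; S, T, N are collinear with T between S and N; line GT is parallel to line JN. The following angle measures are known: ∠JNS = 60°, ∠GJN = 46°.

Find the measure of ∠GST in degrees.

1. ∠NJS = 46°  [G on ray JS]
2. ∠JSN = 74°  [△SJN]
3. ∠GST = 74°  [G on SJ, T on SN]

∠GST = 74°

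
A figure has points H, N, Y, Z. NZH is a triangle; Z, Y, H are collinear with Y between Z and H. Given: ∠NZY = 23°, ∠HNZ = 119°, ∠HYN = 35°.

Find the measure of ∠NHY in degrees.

1. ∠HZN = 23°  [Y on ray ZH]
2. ∠NHZ = 38°  [△NZH]
3. ∠NHY = 38°  [Y on ray HZ]

∠NHY = 38°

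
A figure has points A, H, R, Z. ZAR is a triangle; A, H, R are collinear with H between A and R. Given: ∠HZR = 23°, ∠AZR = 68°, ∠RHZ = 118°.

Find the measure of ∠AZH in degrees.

1. ∠HRZ = 39°  [△ZHR]
2. ∠AHZ = 62°  [linear pair at H on AR]
3. ∠ARZ = 39°  [H on ray RA]
4. ∠RAZ = 73°  [△ZAR]
5. ∠HAZ = 73°  [H on ray AR]
6. ∠AZH = 45°  [△ZAH]

∠AZH = 45°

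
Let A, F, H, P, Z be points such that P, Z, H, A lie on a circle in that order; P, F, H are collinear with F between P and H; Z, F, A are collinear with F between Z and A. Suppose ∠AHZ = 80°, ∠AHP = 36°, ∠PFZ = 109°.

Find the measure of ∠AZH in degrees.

1. ∠AFH = 109°  [vertical angles at F]
2. ∠HAZ = 35°  [△HFA]
3. ∠AZH = 65°  [△ZHA]

∠AZH = 65°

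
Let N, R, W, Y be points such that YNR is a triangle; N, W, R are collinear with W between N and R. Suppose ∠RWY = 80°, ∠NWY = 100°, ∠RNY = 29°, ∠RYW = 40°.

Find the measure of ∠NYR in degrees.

∠NYR = 91°

1. ∠WRY = 60°  [△YWR]
2. ∠NRY = 60°  [W on ray RN]
3. ∠NYR = 91°  [△YNR]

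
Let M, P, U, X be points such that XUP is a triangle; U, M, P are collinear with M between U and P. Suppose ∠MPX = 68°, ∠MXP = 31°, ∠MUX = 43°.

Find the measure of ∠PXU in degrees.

1. ∠UPX = 68°  [M on ray PU]
2. ∠PUX = 43°  [M on ray UP]
3. ∠PXU = 69°  [△XUP]

∠PXU = 69°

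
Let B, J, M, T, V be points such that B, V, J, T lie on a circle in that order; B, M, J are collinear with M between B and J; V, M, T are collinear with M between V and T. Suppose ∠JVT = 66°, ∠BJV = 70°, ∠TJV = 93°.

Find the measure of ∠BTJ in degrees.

1. ∠JTV = 21°  [△VJT]
2. ∠JBV = 21°  [same arc VJ]
3. ∠BVJ = 89°  [△BVJ]
4. ∠BTJ = 91°  [cyclic BVJT, opposite ∠V+∠T]

∠BTJ = 91°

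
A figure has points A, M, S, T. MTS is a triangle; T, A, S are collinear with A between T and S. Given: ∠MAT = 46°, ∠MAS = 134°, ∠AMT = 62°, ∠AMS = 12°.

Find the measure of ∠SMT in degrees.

∠SMT = 74°

1. ∠ATM = 72°  [△MTA]
2. ∠ASM = 34°  [△MAS]
3. ∠MTS = 72°  [A on ray TS]
4. ∠MST = 34°  [A on ray ST]
5. ∠SMT = 74°  [△MTS]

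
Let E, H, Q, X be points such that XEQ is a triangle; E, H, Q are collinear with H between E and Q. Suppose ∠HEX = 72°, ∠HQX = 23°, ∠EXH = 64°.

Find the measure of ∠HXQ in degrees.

1. ∠EHX = 44°  [△XEH]
2. ∠QHX = 136°  [linear pair at H on EQ]
3. ∠HXQ = 21°  [△XHQ]

∠HXQ = 21°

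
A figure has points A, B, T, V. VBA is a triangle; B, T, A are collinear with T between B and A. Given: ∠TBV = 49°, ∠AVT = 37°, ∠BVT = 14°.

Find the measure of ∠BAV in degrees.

1. ∠BTV = 117°  [△VBT]
2. ∠ATV = 63°  [linear pair at T on BA]
3. ∠TAV = 80°  [△VTA]
4. ∠BAV = 80°  [T on ray AB]

∠BAV = 80°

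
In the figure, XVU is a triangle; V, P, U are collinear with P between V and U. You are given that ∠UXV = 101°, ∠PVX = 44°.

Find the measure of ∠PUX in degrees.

∠PUX = 35°

1. ∠UVX = 44°  [P on ray VU]
2. ∠VUX = 35°  [△XVU]
3. ∠PUX = 35°  [P on ray UV]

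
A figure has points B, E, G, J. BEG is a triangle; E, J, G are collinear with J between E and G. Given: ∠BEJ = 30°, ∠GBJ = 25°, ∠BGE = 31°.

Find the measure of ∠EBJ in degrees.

1. ∠BGJ = 31°  [J on ray GE]
2. ∠BJG = 124°  [△BJG]
3. ∠BJE = 56°  [linear pair at J on EG]
4. ∠EBJ = 94°  [△BEJ]

∠EBJ = 94°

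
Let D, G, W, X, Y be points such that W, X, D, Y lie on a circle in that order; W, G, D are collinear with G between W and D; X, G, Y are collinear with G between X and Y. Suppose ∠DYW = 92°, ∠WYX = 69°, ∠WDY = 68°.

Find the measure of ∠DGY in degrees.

∠DGY = 89°

1. ∠DWY = 20°  [△WDY]
2. ∠WGY = 91°  [△WGY]
3. ∠DGY = 89°  [linear pair at G on WD]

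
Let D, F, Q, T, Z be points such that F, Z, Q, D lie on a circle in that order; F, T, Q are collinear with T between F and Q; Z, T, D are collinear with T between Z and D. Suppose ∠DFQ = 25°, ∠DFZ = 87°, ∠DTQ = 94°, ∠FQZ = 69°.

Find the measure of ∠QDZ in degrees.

1. ∠DZQ = 25°  [same arc QD]
2. ∠DQZ = 93°  [cyclic FZQD, opposite ∠F+∠Q]
3. ∠QDZ = 62°  [△ZQD]

∠QDZ = 62°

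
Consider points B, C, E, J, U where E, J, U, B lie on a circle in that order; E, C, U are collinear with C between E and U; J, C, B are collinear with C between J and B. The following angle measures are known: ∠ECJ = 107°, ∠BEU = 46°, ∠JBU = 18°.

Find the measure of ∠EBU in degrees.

1. ∠BCU = 107°  [vertical angles at C]
2. ∠BUE = 55°  [△UCB]
3. ∠EBU = 79°  [△EUB]

∠EBU = 79°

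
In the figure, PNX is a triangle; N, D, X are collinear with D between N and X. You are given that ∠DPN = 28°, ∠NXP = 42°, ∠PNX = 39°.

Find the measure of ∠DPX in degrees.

∠DPX = 71°

1. ∠DXP = 42°  [D on ray XN]
2. ∠DNP = 39°  [D on ray NX]
3. ∠NDP = 113°  [△PND]
4. ∠PDX = 67°  [linear pair at D on NX]
5. ∠DPX = 71°  [△PDX]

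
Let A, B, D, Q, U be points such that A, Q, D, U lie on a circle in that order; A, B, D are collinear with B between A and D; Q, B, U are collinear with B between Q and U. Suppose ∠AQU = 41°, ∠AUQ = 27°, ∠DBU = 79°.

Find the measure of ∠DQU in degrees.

∠DQU = 52°

1. ∠ADU = 41°  [same arc AU]
2. ∠QAU = 112°  [△AQU]
3. ∠DUQ = 60°  [△DBU]
4. ∠QDU = 68°  [cyclic AQDU, opposite ∠A+∠D]
5. ∠DQU = 52°  [△QDU]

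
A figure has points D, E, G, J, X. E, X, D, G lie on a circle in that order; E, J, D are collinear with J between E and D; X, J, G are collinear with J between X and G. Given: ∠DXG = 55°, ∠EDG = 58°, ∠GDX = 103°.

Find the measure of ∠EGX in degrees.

∠EGX = 45°

1. ∠EXG = 58°  [same arc EG]
2. ∠GEX = 77°  [cyclic EXDG, opposite ∠E+∠D]
3. ∠EGX = 45°  [△EXG]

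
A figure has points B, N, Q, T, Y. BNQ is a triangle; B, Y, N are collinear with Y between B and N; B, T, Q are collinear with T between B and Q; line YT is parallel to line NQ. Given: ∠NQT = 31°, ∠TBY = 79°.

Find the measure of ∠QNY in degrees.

1. ∠BQN = 31°  [T on ray QB]
2. ∠NBQ = 79°  [Y on BN, T on BQ]
3. ∠BNQ = 70°  [△BNQ]
4. ∠QNY = 70°  [Y on ray NB]

∠QNY = 70°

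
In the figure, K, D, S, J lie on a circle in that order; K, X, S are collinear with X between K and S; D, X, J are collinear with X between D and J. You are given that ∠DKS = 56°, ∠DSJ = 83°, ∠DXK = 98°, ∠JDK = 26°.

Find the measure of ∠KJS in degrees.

1. ∠DJS = 56°  [same arc DS]
2. ∠JDS = 41°  [△DSJ]
3. ∠JSK = 26°  [same arc KJ]
4. ∠JKS = 41°  [same arc SJ]
5. ∠KJS = 113°  [△KSJ]

∠KJS = 113°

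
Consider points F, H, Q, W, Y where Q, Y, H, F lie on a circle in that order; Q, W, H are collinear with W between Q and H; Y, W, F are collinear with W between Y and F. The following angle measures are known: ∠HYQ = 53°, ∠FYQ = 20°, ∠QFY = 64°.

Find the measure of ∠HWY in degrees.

1. ∠HFQ = 127°  [cyclic QYHF, opposite ∠Y+∠F]
2. ∠FHQ = 20°  [same arc QF]
3. ∠QHY = 64°  [same arc QY]
4. ∠FQH = 33°  [△QHF]
5. ∠FYH = 33°  [same arc HF]
6. ∠HWY = 83°  [△YWH]

∠HWY = 83°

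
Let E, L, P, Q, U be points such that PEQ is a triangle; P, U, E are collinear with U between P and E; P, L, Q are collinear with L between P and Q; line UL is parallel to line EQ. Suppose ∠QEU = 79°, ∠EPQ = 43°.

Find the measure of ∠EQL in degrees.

1. ∠PEQ = 79°  [U on ray EP]
2. ∠EQP = 58°  [△PEQ]
3. ∠EQL = 58°  [L on ray QP]

∠EQL = 58°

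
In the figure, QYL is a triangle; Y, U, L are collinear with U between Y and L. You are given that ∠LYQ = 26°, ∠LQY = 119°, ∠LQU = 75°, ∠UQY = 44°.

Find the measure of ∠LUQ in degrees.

∠LUQ = 70°

1. ∠QYU = 26°  [U on ray YL]
2. ∠QUY = 110°  [△QYU]
3. ∠LUQ = 70°  [linear pair at U on YL]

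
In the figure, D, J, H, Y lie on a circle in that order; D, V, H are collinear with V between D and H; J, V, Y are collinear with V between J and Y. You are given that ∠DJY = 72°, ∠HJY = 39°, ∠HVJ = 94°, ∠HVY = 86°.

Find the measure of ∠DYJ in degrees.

∠DYJ = 47°

1. ∠HDY = 39°  [same arc HY]
2. ∠DVY = 94°  [vertical angles at V]
3. ∠DYJ = 47°  [△DVY]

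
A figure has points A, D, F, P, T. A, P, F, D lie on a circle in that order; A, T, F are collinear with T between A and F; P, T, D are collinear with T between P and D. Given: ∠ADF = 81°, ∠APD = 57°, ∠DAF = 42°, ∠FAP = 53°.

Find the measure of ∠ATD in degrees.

1. ∠AFD = 57°  [△AFD]
2. ∠FDP = 53°  [same arc PF]
3. ∠DTF = 70°  [△FTD]
4. ∠ATD = 110°  [linear pair at T on AF]

∠ATD = 110°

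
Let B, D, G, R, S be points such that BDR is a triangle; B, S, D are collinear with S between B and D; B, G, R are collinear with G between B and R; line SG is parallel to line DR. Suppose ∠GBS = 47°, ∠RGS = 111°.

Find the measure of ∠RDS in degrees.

1. ∠BGS = 69°  [linear pair at G on BR]
2. ∠BSG = 64°  [△BSG]
3. ∠DSG = 116°  [linear pair at S on BD]
4. ∠RDS = 64°  [SG∥DR, co-interior at D–S]

∠RDS = 64°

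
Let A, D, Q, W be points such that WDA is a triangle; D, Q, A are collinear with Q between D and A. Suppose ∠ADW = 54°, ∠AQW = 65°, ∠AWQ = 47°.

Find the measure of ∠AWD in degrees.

∠AWD = 58°

1. ∠QAW = 68°  [△WQA]
2. ∠DAW = 68°  [Q on ray AD]
3. ∠AWD = 58°  [△WDA]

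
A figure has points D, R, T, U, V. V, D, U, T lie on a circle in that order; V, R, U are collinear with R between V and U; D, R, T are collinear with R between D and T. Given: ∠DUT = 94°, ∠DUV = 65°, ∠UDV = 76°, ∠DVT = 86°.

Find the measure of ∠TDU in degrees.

1. ∠DVU = 39°  [△VDU]
2. ∠DTU = 39°  [same arc DU]
3. ∠TDU = 47°  [△DUT]

∠TDU = 47°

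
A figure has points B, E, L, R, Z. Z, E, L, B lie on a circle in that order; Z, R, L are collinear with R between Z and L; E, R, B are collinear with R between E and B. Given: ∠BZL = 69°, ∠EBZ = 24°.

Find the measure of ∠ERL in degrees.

1. ∠BEL = 69°  [same arc LB]
2. ∠ELZ = 24°  [same arc ZE]
3. ∠ERL = 87°  [△ERL]

∠ERL = 87°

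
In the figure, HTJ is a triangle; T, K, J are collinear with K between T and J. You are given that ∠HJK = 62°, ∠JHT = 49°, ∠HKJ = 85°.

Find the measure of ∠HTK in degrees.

∠HTK = 69°

1. ∠HJT = 62°  [K on ray JT]
2. ∠HTJ = 69°  [△HTJ]
3. ∠HTK = 69°  [K on ray TJ]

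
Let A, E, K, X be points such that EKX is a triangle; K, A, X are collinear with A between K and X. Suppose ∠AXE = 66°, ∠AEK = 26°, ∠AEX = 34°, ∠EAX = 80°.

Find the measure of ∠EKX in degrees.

∠EKX = 54°

1. ∠EAK = 100°  [linear pair at A on KX]
2. ∠AKE = 54°  [△EKA]
3. ∠EKX = 54°  [A on ray KX]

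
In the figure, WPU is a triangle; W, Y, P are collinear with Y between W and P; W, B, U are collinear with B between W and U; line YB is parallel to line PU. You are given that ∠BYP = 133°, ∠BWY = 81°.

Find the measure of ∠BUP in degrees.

∠BUP = 52°

1. ∠BYW = 47°  [linear pair at Y on WP]
2. ∠WBY = 52°  [△WYB]
3. ∠UBY = 128°  [linear pair at B on WU]
4. ∠BUP = 52°  [YB∥PU, co-interior at U–B]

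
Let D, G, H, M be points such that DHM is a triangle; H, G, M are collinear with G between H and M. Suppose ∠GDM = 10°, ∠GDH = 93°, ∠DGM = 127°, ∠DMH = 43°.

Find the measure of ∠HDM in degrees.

1. ∠DGH = 53°  [linear pair at G on HM]
2. ∠DHG = 34°  [△DHG]
3. ∠DHM = 34°  [G on ray HM]
4. ∠HDM = 103°  [△DHM]

∠HDM = 103°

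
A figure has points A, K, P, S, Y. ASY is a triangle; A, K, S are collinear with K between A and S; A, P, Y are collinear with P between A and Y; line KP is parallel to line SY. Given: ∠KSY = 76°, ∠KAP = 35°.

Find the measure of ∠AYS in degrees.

1. ∠ASY = 76°  [K on ray SA]
2. ∠SAY = 35°  [K on AS, P on AY]
3. ∠AYS = 69°  [△ASY]

∠AYS = 69°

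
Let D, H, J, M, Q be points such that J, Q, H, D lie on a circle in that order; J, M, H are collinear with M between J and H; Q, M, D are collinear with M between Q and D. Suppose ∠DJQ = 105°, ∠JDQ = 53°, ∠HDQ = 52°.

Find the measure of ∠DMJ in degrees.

1. ∠DHQ = 75°  [cyclic JQHD, opposite ∠J+∠H]
2. ∠JHQ = 53°  [same arc JQ]
3. ∠DQH = 53°  [△QHD]
4. ∠HMQ = 74°  [△QMH]
5. ∠DMJ = 74°  [vertical angles at M]

∠DMJ = 74°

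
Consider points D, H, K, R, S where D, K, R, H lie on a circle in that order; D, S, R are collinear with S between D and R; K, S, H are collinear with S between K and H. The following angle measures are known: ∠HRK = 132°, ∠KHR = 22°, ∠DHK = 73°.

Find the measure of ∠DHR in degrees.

1. ∠HDK = 48°  [cyclic DKRH, opposite ∠D+∠R]
2. ∠HKR = 26°  [△KRH]
3. ∠DKH = 59°  [△DKH]
4. ∠HDR = 26°  [same arc RH]
5. ∠DRH = 59°  [same arc DH]
6. ∠DHR = 95°  [△DRH]

∠DHR = 95°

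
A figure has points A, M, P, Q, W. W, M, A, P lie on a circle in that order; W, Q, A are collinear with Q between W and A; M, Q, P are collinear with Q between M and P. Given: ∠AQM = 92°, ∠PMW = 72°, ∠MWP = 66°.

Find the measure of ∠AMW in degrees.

1. ∠MQW = 88°  [linear pair at Q on WA]
2. ∠MPW = 42°  [△WMP]
3. ∠AWM = 20°  [△WQM]
4. ∠MAW = 42°  [same arc WM]
5. ∠AMW = 118°  [△WMA]

∠AMW = 118°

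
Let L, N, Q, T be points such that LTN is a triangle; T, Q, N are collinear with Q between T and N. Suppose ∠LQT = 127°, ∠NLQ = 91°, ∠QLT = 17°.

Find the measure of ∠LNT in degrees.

1. ∠LQN = 53°  [linear pair at Q on TN]
2. ∠LNQ = 36°  [△LQN]
3. ∠LNT = 36°  [Q on ray NT]

∠LNT = 36°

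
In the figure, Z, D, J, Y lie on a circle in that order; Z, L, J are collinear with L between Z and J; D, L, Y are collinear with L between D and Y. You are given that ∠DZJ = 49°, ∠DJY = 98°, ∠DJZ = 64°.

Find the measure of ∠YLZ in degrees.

∠YLZ = 83°

1. ∠DYJ = 49°  [same arc DJ]
2. ∠JDY = 33°  [△DJY]
3. ∠DYZ = 64°  [same arc ZD]
4. ∠JZY = 33°  [same arc JY]
5. ∠YLZ = 83°  [△ZLY]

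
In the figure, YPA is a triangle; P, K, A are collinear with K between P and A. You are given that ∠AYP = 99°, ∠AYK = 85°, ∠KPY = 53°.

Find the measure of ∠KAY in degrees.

∠KAY = 28°

1. ∠APY = 53°  [K on ray PA]
2. ∠PAY = 28°  [△YPA]
3. ∠KAY = 28°  [K on ray AP]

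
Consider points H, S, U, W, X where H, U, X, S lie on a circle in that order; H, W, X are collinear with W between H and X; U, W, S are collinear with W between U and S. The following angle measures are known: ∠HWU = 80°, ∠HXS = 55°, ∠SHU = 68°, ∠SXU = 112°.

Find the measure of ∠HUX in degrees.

1. ∠SWX = 80°  [vertical angles at W]
2. ∠UWX = 100°  [linear pair at W on HX]
3. ∠HUS = 55°  [same arc HS]
4. ∠USX = 45°  [△XWS]
5. ∠SUX = 23°  [△UXS]
6. ∠HXU = 57°  [△UWX]
7. ∠UHX = 45°  [△HWU]
8. ∠HUX = 78°  [△HUX]

∠HUX = 78°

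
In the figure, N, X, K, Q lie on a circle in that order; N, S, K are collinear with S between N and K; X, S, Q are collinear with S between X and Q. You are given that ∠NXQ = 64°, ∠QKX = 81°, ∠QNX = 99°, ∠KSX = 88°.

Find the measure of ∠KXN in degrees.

1. ∠NQX = 17°  [△NXQ]
2. ∠NSX = 92°  [linear pair at S on NK]
3. ∠NKX = 17°  [same arc NX]
4. ∠KNX = 24°  [△NSX]
5. ∠KXN = 139°  [△NXK]

∠KXN = 139°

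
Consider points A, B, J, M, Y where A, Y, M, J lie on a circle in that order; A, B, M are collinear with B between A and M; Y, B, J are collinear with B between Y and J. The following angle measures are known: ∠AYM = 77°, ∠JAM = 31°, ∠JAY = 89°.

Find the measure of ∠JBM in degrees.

1. ∠AJM = 103°  [cyclic AYMJ, opposite ∠Y+∠J]
2. ∠JYM = 31°  [same arc MJ]
3. ∠AMJ = 46°  [△AMJ]
4. ∠JMY = 91°  [cyclic AYMJ, opposite ∠A+∠M]
5. ∠MJY = 58°  [△YMJ]
6. ∠JBM = 76°  [△MBJ]

∠JBM = 76°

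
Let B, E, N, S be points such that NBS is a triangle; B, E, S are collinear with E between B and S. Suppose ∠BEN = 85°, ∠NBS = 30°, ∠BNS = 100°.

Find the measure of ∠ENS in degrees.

1. ∠NES = 95°  [linear pair at E on BS]
2. ∠BSN = 50°  [△NBS]
3. ∠ESN = 50°  [E on ray SB]
4. ∠ENS = 35°  [△NES]

∠ENS = 35°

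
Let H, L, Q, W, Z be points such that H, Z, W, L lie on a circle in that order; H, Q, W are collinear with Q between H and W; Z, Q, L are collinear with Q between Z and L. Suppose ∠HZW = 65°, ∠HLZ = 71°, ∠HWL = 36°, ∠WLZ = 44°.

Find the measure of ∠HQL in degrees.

1. ∠HLW = 115°  [cyclic HZWL, opposite ∠Z+∠L]
2. ∠LHW = 29°  [△HWL]
3. ∠HQL = 80°  [△HQL]

∠HQL = 80°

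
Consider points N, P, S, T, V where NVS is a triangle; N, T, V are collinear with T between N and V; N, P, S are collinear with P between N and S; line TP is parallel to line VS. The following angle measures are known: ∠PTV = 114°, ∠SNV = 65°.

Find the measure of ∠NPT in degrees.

∠NPT = 49°

1. ∠NTP = 66°  [linear pair at T on NV]
2. ∠PNT = 65°  [T on NV, P on NS]
3. ∠NPT = 49°  [△NTP]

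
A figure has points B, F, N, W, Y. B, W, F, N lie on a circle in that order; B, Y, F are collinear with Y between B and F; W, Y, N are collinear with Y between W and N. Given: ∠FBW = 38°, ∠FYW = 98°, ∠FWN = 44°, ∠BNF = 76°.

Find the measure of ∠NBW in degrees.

1. ∠FNW = 38°  [same arc WF]
2. ∠NFW = 98°  [△WFN]
3. ∠NBW = 82°  [cyclic BWFN, opposite ∠B+∠F]

∠NBW = 82°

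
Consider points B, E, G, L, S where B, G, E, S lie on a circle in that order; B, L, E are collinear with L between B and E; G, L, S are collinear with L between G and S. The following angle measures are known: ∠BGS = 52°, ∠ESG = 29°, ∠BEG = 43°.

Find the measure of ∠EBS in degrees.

1. ∠BES = 52°  [same arc BS]
2. ∠ELS = 99°  [△ELS]
3. ∠BSG = 43°  [same arc BG]
4. ∠BLS = 81°  [linear pair at L on BE]
5. ∠EBS = 56°  [△BLS]

∠EBS = 56°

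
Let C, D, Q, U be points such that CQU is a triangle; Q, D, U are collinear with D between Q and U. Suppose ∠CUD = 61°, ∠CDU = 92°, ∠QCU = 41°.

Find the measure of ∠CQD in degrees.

1. ∠CUQ = 61°  [D on ray UQ]
2. ∠CQU = 78°  [△CQU]
3. ∠CQD = 78°  [D on ray QU]

∠CQD = 78°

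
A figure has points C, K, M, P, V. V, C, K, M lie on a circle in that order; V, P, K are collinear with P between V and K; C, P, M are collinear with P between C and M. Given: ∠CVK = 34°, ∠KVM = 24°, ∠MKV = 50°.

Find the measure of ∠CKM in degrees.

1. ∠CMK = 34°  [same arc CK]
2. ∠KCM = 24°  [same arc KM]
3. ∠CKM = 122°  [△CKM]

∠CKM = 122°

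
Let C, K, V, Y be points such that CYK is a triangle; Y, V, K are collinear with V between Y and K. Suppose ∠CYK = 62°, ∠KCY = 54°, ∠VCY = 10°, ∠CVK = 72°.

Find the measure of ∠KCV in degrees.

∠KCV = 44°

1. ∠CKY = 64°  [△CYK]
2. ∠CKV = 64°  [V on ray KY]
3. ∠KCV = 44°  [△CVK]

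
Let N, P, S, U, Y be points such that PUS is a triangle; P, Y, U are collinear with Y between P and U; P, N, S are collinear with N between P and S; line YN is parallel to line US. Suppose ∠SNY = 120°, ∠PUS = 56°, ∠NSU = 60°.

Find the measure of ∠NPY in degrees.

∠NPY = 64°

1. ∠PNY = 60°  [linear pair at N on PS]
2. ∠NYP = 56°  [YN∥US, corresponding at Y]
3. ∠NPY = 64°  [△PYN]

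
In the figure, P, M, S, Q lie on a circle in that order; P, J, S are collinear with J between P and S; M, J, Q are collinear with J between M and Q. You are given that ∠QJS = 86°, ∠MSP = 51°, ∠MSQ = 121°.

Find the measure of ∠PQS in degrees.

1. ∠PJQ = 94°  [linear pair at J on PS]
2. ∠MQP = 51°  [same arc PM]
3. ∠MPQ = 59°  [cyclic PMSQ, opposite ∠P+∠S]
4. ∠QPS = 35°  [△PJQ]
5. ∠PMQ = 70°  [△PMQ]
6. ∠PSQ = 70°  [same arc PQ]
7. ∠PQS = 75°  [△PSQ]

∠PQS = 75°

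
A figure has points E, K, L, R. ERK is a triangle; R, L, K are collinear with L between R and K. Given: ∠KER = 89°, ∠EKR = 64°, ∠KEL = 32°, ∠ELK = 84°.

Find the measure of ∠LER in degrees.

∠LER = 57°

1. ∠ERK = 27°  [△ERK]
2. ∠ELR = 96°  [linear pair at L on RK]
3. ∠ERL = 27°  [L on ray RK]
4. ∠LER = 57°  [△ERL]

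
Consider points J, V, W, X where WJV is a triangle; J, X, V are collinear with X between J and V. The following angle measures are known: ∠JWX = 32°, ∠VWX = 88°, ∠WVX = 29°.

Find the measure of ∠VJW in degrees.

∠VJW = 31°

1. ∠VXW = 63°  [△WXV]
2. ∠JXW = 117°  [linear pair at X on JV]
3. ∠WJX = 31°  [△WJX]
4. ∠VJW = 31°  [X on ray JV]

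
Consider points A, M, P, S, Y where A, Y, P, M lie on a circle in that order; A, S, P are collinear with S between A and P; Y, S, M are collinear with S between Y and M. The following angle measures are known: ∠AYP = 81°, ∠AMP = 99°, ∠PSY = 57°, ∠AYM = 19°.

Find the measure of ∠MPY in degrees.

1. ∠ASM = 57°  [vertical angles at S]
2. ∠APM = 19°  [same arc AM]
3. ∠MSP = 123°  [linear pair at S on AP]
4. ∠MAP = 62°  [△APM]
5. ∠PMY = 38°  [△PSM]
6. ∠MYP = 62°  [same arc PM]
7. ∠MPY = 80°  [△YPM]

∠MPY = 80°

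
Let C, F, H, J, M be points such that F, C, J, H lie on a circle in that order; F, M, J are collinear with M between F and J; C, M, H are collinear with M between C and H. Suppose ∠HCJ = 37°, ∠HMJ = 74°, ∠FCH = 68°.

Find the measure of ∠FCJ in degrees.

∠FCJ = 105°

1. ∠HFJ = 37°  [same arc JH]
2. ∠FJH = 68°  [same arc FH]
3. ∠FHJ = 75°  [△FJH]
4. ∠FCJ = 105°  [cyclic FCJH, opposite ∠C+∠H]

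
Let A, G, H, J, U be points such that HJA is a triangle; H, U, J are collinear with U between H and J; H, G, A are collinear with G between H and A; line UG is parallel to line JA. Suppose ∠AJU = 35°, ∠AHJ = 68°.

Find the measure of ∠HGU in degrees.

∠HGU = 77°

1. ∠AJH = 35°  [U on ray JH]
2. ∠HAJ = 77°  [△HJA]
3. ∠HGU = 77°  [UG∥JA, corresponding at G]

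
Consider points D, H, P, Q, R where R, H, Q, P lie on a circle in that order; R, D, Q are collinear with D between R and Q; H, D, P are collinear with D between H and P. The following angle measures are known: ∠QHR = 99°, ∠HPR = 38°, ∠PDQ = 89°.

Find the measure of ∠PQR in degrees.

∠PQR = 48°

1. ∠HQR = 38°  [same arc RH]
2. ∠HDR = 89°  [vertical angles at D]
3. ∠HRQ = 43°  [△RHQ]
4. ∠PHR = 48°  [△RDH]
5. ∠PQR = 48°  [same arc RP]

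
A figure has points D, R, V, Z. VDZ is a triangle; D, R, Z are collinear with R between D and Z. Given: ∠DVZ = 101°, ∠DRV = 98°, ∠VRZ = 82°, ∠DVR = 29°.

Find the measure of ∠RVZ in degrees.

∠RVZ = 72°

1. ∠RDV = 53°  [△VDR]
2. ∠VDZ = 53°  [R on ray DZ]
3. ∠DZV = 26°  [△VDZ]
4. ∠RZV = 26°  [R on ray ZD]
5. ∠RVZ = 72°  [△VRZ]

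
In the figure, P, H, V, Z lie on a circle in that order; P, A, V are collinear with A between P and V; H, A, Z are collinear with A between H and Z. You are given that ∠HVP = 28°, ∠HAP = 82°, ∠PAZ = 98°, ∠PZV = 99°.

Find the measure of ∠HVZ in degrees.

∠HVZ = 55°

1. ∠HZP = 28°  [same arc PH]
2. ∠VAZ = 82°  [vertical angles at A]
3. ∠HAV = 98°  [linear pair at A on PV]
4. ∠VPZ = 54°  [△PAZ]
5. ∠PVZ = 27°  [△PVZ]
6. ∠HZV = 71°  [△VAZ]
7. ∠VHZ = 54°  [△HAV]
8. ∠HVZ = 55°  [△HVZ]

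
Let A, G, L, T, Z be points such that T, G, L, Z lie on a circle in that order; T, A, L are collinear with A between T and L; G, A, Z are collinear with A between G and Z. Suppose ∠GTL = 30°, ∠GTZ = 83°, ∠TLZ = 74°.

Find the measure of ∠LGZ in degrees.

1. ∠GZL = 30°  [same arc GL]
2. ∠GLZ = 97°  [cyclic TGLZ, opposite ∠T+∠L]
3. ∠LGZ = 53°  [△GLZ]

∠LGZ = 53°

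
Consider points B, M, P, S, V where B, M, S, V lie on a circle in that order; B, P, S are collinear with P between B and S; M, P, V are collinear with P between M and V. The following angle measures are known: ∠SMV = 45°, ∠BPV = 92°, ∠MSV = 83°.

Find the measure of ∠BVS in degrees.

1. ∠SBV = 45°  [same arc SV]
2. ∠MVS = 52°  [△MSV]
3. ∠SPV = 88°  [linear pair at P on BS]
4. ∠BSV = 40°  [△SPV]
5. ∠BVS = 95°  [△BSV]

∠BVS = 95°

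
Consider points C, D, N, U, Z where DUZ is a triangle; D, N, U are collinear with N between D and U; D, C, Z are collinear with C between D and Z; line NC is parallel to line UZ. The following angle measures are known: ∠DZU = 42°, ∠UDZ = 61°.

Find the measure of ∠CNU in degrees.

1. ∠DUZ = 77°  [△DUZ]
2. ∠CND = 77°  [NC∥UZ, corresponding at N]
3. ∠CNU = 103°  [linear pair at N on DU]

∠CNU = 103°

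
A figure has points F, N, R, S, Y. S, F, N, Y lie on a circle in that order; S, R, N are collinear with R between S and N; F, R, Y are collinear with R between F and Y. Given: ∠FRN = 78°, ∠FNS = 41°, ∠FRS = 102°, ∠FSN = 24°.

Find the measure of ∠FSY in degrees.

∠FSY = 85°

1. ∠FYS = 41°  [same arc SF]
2. ∠SFY = 54°  [△SRF]
3. ∠FSY = 85°  [△SFY]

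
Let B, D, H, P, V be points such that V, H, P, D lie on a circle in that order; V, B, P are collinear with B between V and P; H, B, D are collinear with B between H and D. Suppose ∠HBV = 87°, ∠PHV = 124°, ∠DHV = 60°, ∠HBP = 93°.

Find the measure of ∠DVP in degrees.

∠DVP = 64°

1. ∠PDV = 56°  [cyclic VHPD, opposite ∠H+∠D]
2. ∠DPV = 60°  [same arc VD]
3. ∠DVP = 64°  [△VPD]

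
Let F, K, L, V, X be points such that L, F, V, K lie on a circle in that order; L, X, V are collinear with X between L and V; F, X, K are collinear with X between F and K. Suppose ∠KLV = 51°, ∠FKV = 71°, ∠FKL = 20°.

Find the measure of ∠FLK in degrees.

∠FLK = 122°

1. ∠KFV = 51°  [same arc VK]
2. ∠FVK = 58°  [△FVK]
3. ∠FLK = 122°  [cyclic LFVK, opposite ∠L+∠V]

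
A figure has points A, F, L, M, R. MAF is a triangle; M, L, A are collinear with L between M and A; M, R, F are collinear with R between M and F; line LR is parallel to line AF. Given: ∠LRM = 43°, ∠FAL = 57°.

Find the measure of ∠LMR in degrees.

∠LMR = 80°

1. ∠AFM = 43°  [LR∥AF, corresponding at R]
2. ∠FAM = 57°  [L on ray AM]
3. ∠AMF = 80°  [△MAF]
4. ∠LMR = 80°  [L on MA, R on MF]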